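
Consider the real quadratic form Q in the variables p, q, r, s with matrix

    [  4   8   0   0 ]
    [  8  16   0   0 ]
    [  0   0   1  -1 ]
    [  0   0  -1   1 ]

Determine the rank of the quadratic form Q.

2

Symmetric row and column elimination reduces A to a congruent diagonal form with pivots 4, 0, 1, 0.
That gives 2 positive, 2 zero pivots.
The rank is the number of nonzero pivots: 2.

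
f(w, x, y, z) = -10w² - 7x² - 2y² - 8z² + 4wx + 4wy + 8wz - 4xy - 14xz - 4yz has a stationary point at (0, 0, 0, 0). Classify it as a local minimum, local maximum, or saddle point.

local maximum

The Hessian at the origin is H = [[-20, 4, 4, 8], [4, -14, -4, -14], [4, -4, -4, -4], [8, -14, -4, -16]].
Symmetric row and column elimination reduces H to a congruent diagonal form with pivots -20, -66/5, -80/33, -1.
Counting signs: 4 negative.
H is negative definite, so the origin is a strict local maximum.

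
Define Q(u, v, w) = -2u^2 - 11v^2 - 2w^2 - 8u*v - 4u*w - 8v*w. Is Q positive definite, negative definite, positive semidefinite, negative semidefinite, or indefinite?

Write A = [[-2, -4, -2], [-4, -11, -4], [-2, -4, -2]].
Congruent diagonalization of A (simultaneous row and column reduction) yields pivots -2, -3, 0.
That gives 2 negative, 1 zero pivots.
Hence Q is negative semidefinite.

negative semidefinite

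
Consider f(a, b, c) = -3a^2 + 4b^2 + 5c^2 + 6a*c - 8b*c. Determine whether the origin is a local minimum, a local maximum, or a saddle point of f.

The Hessian at the origin is H = [[-6, 0, 6], [0, 8, -8], [6, -8, 10]].
Applying the same elementary operations to the rows and columns of H produces a congruent diagonal matrix with entries -6, 8, 8.
Counting signs: 2 positive, 1 negative.
H is indefinite, so the origin is a saddle point.

saddle point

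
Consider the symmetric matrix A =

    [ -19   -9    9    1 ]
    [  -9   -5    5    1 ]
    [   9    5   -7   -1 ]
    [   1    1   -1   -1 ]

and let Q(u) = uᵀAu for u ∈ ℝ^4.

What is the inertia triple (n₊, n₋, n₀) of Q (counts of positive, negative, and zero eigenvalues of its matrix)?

Congruent diagonalization of A (simultaneous row and column reduction) yields pivots -19, -14/19, -2, -4/7.
So there are 4 negative pivots.

(0, 4, 0)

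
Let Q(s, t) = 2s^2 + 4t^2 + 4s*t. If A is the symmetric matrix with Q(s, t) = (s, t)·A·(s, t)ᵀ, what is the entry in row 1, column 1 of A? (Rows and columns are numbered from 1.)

2

The coefficient of s^2 in Q is 2, and that is exactly A[1,1].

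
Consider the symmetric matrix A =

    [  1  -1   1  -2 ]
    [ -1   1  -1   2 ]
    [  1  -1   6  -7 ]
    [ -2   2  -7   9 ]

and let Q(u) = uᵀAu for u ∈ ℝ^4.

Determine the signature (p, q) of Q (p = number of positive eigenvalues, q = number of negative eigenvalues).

Applying the same elementary operations to the rows and columns of A produces a congruent diagonal matrix with entries 1, 0, 5, 0.
Counting signs: 2 positive, 2 zero.

(2, 0)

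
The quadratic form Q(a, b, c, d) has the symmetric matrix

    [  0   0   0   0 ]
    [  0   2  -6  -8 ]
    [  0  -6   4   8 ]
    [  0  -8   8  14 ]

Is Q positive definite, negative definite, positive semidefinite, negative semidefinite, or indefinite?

Congruent diagonalization of A (simultaneous row and column reduction) yields pivots 0, 2, -14, 2/7.
That gives 2 positive, 1 negative, 1 zero pivots.
Hence Q is indefinite.

indefinite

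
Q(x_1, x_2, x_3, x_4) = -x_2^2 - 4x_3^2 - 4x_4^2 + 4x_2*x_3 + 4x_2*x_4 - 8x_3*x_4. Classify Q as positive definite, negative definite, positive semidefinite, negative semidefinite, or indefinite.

Write A = [[0, 0, 0, 0], [0, -1, 2, 2], [0, 2, -4, -4], [0, 2, -4, -4]].
Congruent diagonalization of A (simultaneous row and column reduction) yields pivots 0, -1, 0, 0.
So there are 1 negative, 3 zero pivots.
Hence Q is negative semidefinite.

negative semidefinite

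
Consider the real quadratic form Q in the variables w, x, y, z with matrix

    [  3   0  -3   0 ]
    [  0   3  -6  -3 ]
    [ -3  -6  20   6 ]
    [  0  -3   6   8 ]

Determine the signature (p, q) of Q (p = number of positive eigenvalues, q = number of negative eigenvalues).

An LDLᵀ factorisation of A has diagonal entries 3, 3, 5, 5.
So there are 4 positive pivots.

(4, 0)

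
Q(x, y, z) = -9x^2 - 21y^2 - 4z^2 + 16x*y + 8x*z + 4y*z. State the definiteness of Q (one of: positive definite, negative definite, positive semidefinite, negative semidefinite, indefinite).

negative semidefinite

The symmetric matrix is A = [[-9, 8, 4], [8, -21, 2], [4, 2, -4]].
Row-reducing A symmetrically gives the diagonal entries -9, -125/9, 0.
Counting signs: 2 negative, 1 zero.
Hence Q is negative semidefinite.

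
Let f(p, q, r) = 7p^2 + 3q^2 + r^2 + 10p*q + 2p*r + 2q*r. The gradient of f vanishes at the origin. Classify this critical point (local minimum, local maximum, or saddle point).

saddle point

The Hessian at the origin is H = [[14, 10, 2], [10, 6, 2], [2, 2, 2]].
An LDLᵀ factorisation of H has diagonal entries 14, -8/7, 2.
So there are 2 positive, 1 negative pivots.
H is indefinite, so the origin is a saddle point.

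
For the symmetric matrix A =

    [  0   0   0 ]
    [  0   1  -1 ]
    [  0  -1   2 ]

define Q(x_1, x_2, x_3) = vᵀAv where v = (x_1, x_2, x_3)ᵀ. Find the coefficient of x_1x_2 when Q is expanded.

0

The coefficient of x_1x_2 is A[1,2] + A[2,1] = 2·0 = 0.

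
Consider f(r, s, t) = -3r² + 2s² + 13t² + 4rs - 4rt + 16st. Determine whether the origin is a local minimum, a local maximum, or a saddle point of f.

The Hessian at the origin is H = [[-6, 4, -4], [4, 4, 16], [-4, 16, 26]].
Symmetric row and column elimination reduces H to a congruent diagonal form with pivots -6, 20/3, 2.
That gives 2 positive, 1 negative pivots.
H is indefinite, so the origin is a saddle point.

saddle point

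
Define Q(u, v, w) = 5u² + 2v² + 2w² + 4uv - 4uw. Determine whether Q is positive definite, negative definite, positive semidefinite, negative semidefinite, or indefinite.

The symmetric matrix of Q is A = [[5, 2, -2], [2, 2, 0], [-2, 0, 2]].
Leading principal minors: Δ_1 = 5, Δ_2 = 6, Δ_3 = 4.
All leading principal minors are positive, so by Sylvester's criterion Q is positive definite.

positive definite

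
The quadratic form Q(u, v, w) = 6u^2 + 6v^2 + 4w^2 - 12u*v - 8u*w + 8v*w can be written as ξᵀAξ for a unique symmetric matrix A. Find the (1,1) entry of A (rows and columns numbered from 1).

6

The coefficient of u^2 in Q is 6, and that is exactly A[1,1].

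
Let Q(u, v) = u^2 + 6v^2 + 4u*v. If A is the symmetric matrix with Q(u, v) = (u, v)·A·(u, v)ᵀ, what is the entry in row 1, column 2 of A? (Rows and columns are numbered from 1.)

The coefficient of u·v in Q is 4. For a symmetric A this equals A[1,2] + A[2,1] = 2·A[1,2].
So A[1,2] = 4/2 = 2.

2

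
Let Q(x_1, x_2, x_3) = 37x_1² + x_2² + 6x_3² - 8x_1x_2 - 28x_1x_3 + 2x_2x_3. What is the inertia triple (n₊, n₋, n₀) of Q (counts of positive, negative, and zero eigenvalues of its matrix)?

(3, 0, 0)

Write A = [[37, -4, -14], [-4, 1, 1], [-14, 1, 6]].
Applying the same elementary operations to the rows and columns of A produces a congruent diagonal matrix with entries 37, 21/37, 5/21.
Counting signs: 3 positive.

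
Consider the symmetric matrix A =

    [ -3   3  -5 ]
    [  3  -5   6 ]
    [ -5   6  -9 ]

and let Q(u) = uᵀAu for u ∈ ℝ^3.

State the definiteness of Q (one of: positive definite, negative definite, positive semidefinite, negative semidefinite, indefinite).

negative definite

An LDLᵀ factorisation of A has diagonal entries -3, -2, -1/6.
So there are 3 negative pivots.
Hence Q is negative definite.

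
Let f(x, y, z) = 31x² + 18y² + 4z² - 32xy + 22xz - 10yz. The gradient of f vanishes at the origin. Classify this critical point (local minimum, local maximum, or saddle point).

local minimum

The Hessian at the origin is H = [[62, -32, 22], [-32, 36, -10], [22, -10, 8]].
An LDLᵀ factorisation of H has diagonal entries 62, 604/31, 15/151.
That gives 3 positive pivots.
H is positive definite, so the origin is a strict local minimum.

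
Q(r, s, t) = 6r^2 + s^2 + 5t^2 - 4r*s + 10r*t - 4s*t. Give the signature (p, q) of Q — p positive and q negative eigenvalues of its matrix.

(3, 0)

The associated matrix is A = [[6, -2, 5], [-2, 1, -2], [5, -2, 5]].
An LDLᵀ factorisation of A has diagonal entries 6, 1/3, 1/2.
That gives 3 positive pivots.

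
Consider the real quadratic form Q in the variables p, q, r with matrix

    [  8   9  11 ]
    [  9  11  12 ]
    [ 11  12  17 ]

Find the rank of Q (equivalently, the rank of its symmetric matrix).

Row-reducing A symmetrically gives the diagonal entries 8, 7/8, 12/7.
That gives 3 positive pivots.
The rank is the number of nonzero pivots: 3.

3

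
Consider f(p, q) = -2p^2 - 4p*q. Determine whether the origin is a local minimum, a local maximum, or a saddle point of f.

saddle point

The Hessian at the origin is H = [[-4, -4], [-4, 0]].
det H = -4·0 − (-4)² = -16 < 0, so H is indefinite.
Therefore the origin is a saddle point.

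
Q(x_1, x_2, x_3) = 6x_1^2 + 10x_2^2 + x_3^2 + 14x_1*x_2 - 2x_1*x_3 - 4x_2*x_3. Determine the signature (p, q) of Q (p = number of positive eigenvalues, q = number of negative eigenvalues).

(3, 0)

Write A = [[6, 7, -1], [7, 10, -2], [-1, -2, 1]].
Row-reducing A symmetrically gives the diagonal entries 6, 11/6, 5/11.
That gives 3 positive pivots.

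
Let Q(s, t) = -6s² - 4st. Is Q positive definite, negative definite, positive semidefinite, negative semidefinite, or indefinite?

indefinite

The symmetric matrix of Q is [[-6, -2], [-2, 0]].
For the 2×2 matrix [[-6, -2], [-2, 0]]: det = -6·0 − (-2)² = -4, trace = -6.
det < 0 so the eigenvalues have opposite signs; the form is indefinite.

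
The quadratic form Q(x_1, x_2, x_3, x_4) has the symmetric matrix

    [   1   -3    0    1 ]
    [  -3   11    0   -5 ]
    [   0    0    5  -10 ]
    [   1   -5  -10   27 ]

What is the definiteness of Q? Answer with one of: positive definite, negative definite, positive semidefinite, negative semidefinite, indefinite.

Leading principal minors: Δ_1 = 1, Δ_2 = 2, Δ_3 = 10, Δ_4 = 40.
All leading principal minors are positive, so by Sylvester's criterion Q is positive definite.

positive definite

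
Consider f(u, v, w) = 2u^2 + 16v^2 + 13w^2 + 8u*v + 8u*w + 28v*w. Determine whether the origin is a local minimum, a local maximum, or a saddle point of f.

local minimum

The Hessian at the origin is H = [[4, 8, 8], [8, 32, 28], [8, 28, 26]].
Symmetric row and column elimination reduces H to a congruent diagonal form with pivots 4, 16, 1.
Counting signs: 3 positive.
H is positive definite, so the origin is a strict local minimum.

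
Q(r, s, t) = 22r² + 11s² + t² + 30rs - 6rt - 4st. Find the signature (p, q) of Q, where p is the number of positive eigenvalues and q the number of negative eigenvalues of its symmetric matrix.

(3, 0)

Write A = [[22, 15, -3], [15, 11, -2], [-3, -2, 1]].
Applying the same elementary operations to the rows and columns of A produces a congruent diagonal matrix with entries 22, 17/22, 10/17.
That gives 3 positive pivots.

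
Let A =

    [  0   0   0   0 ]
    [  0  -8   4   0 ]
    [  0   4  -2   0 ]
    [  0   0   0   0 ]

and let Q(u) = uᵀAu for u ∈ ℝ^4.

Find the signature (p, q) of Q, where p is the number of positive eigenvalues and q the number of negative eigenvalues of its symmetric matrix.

Applying the same elementary operations to the rows and columns of A produces a congruent diagonal matrix with entries 0, -8, 0, 0.
So there are 1 negative, 3 zero pivots.

(0, 1)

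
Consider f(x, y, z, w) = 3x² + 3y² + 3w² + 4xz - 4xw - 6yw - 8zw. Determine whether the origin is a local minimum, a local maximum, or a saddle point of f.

saddle point

The Hessian at the origin is H = [[6, 0, 4, -4], [0, 6, 0, -6], [4, 0, 0, -8], [-4, -6, -8, 6]].
Row-reducing H symmetrically gives the diagonal entries 6, 6, -8/3, 8.
That gives 3 positive, 1 negative pivots.
H is indefinite, so the origin is a saddle point.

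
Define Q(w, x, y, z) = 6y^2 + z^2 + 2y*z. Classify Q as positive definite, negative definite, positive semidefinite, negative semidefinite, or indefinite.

The symmetric matrix is A = [[0, 0, 0, 0], [0, 0, 0, 0], [0, 0, 6, 1], [0, 0, 1, 1]].
Applying the same elementary operations to the rows and columns of A produces a congruent diagonal matrix with entries 0, 0, 6, 5/6.
That gives 2 positive, 2 zero pivots.
Hence Q is positive semidefinite.

positive semidefinite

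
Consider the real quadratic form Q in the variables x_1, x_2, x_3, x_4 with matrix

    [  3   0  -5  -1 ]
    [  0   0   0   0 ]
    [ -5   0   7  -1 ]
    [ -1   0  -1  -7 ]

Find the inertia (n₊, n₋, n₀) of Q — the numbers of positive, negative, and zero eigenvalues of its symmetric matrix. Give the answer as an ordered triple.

(1, 2, 1)

Congruent diagonalization of A (simultaneous row and column reduction) yields pivots 3, 0, -4/3, -2.
That gives 1 positive, 2 negative, 1 zero pivots.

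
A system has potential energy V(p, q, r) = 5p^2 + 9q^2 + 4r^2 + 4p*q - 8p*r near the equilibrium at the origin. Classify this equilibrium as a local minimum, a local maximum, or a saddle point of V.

The Hessian at the origin is H = [[10, 4, -8], [4, 18, 0], [-8, 0, 8]].
An LDLᵀ factorisation of H has diagonal entries 10, 82/5, 40/41.
That gives 3 positive pivots.
H is positive definite, so the origin is a strict local minimum.

local minimum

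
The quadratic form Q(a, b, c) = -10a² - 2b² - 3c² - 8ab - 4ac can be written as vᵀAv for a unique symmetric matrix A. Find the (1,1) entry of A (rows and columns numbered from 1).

-10

The coefficient of a² in Q is -10, and that is exactly A[1,1].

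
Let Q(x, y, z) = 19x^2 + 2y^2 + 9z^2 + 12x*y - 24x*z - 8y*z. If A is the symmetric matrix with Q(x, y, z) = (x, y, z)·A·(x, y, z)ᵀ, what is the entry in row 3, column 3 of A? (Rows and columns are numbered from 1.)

9

The coefficient of z^2 in Q is 9, and that is exactly A[3,3].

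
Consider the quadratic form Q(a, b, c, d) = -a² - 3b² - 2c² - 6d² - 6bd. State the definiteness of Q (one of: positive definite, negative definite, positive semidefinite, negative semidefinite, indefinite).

negative definite

The symmetric matrix is A = [[-1, 0, 0, 0], [0, -3, 0, -3], [0, 0, -2, 0], [0, -3, 0, -6]].
Applying the same elementary operations to the rows and columns of A produces a congruent diagonal matrix with entries -1, -3, -2, -3.
Counting signs: 4 negative.
Hence Q is negative definite.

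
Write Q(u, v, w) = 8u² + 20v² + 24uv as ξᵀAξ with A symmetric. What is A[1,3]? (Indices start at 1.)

The coefficient of u·w in Q is 0. For a symmetric A this equals A[1,3] + A[3,1] = 2·A[1,3].
So A[1,3] = 0/2 = 0.

0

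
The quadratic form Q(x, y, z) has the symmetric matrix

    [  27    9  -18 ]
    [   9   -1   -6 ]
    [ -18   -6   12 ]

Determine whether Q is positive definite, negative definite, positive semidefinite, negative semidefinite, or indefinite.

Applying the same elementary operations to the rows and columns of A produces a congruent diagonal matrix with entries 27, -4, 0.
Counting signs: 1 positive, 1 negative, 1 zero.
Hence Q is indefinite.

indefinite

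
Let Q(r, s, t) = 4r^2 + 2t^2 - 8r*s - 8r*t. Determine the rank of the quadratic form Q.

3

The symmetric matrix is A = [[4, -4, -4], [-4, 0, 0], [-4, 0, 2]].
Row-reducing A symmetrically gives the diagonal entries 4, -4, 2.
That gives 2 positive, 1 negative pivots.
The rank is the number of nonzero pivots: 3.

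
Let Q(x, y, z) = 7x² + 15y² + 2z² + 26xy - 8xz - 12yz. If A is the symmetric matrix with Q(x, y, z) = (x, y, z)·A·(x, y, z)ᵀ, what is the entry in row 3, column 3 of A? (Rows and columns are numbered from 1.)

2

The coefficient of z² in Q is 2, and that is exactly A[3,3].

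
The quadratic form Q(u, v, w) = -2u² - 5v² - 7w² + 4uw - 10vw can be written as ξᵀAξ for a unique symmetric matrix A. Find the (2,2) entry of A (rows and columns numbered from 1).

The coefficient of v² in Q is -5, and that is exactly A[2,2].

-5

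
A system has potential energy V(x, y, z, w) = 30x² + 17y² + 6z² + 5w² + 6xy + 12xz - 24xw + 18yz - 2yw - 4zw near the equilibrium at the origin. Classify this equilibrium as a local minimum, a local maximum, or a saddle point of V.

local minimum

The Hessian at the origin is H = [[60, 6, 12, -24], [6, 34, 18, -2], [12, 18, 12, -4], [-24, -2, -4, 10]].
Applying the same elementary operations to the rows and columns of H produces a congruent diagonal matrix with entries 60, 167/5, 192/167, 1/12.
Counting signs: 4 positive.
H is positive definite, so the origin is a strict local minimum.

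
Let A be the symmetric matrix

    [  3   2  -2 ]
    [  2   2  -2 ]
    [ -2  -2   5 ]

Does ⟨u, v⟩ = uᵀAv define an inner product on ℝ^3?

yes

Row-reducing A symmetrically gives the diagonal entries 3, 2/3, 3.
That gives 3 positive pivots.
Hence Q is positive definite.
⟨·,·⟩ is an inner product exactly when A is positive definite.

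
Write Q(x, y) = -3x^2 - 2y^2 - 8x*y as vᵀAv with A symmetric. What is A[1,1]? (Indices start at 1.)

-3

The coefficient of x^2 in Q is -3, and that is exactly A[1,1].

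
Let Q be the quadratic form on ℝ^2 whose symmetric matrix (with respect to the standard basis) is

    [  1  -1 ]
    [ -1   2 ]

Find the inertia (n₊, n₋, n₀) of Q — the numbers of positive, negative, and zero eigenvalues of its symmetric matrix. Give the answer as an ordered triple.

Congruent diagonalization of A (simultaneous row and column reduction) yields pivots 1, 1.
That gives 2 positive pivots.

(2, 0, 0)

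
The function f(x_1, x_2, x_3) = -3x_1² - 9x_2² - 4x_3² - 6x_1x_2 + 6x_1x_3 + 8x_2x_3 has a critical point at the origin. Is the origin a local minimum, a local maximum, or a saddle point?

The Hessian at the origin is H = [[-6, -6, 6], [-6, -18, 8], [6, 8, -8]].
Applying the same elementary operations to the rows and columns of H produces a congruent diagonal matrix with entries -6, -12, -5/3.
Counting signs: 3 negative.
H is negative definite, so the origin is a strict local maximum.

local maximum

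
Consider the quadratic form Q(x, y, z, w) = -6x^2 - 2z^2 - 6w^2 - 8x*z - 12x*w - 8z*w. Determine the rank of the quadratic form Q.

Write A = [[-6, 0, -4, -6], [0, 0, 0, 0], [-4, 0, -2, -4], [-6, 0, -4, -6]].
Symmetric row and column elimination reduces A to a congruent diagonal form with pivots -6, 0, 2/3, 0.
So there are 1 positive, 1 negative, 2 zero pivots.
The rank is the number of nonzero pivots: 2.

2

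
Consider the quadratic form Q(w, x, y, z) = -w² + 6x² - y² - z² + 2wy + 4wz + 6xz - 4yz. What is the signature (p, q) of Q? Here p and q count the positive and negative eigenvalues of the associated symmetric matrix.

(2, 1)

Write A = [[-1, 0, 1, 2], [0, 6, 0, 3], [1, 0, -1, -2], [2, 3, -2, -1]].
Row-reducing A symmetrically gives the diagonal entries -1, 6, 0, 3/2.
So there are 2 positive, 1 negative, 1 zero pivots.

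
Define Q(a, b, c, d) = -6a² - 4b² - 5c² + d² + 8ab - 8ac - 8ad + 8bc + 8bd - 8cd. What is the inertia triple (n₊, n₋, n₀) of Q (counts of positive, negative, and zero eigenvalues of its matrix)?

(1, 3, 0)

The symmetric matrix is A = [[-6, 4, -4, -4], [4, -4, 4, 4], [-4, 4, -5, -4], [-4, 4, -4, 1]].
Symmetric row and column elimination reduces A to a congruent diagonal form with pivots -6, -4/3, -1, 5.
That gives 1 positive, 3 negative pivots.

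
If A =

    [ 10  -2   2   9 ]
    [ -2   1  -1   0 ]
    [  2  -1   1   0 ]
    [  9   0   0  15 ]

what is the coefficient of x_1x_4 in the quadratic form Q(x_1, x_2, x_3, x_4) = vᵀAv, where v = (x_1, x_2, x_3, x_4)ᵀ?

18

The coefficient of x_1x_4 is A[1,4] + A[4,1] = 2·9 = 18.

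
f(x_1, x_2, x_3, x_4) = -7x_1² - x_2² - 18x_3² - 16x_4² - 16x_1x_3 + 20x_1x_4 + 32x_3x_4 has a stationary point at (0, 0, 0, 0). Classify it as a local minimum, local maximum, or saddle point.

saddle point

The Hessian at the origin is H = [[-14, 0, -16, 20], [0, -2, 0, 0], [-16, 0, -36, 32], [20, 0, 32, -32]].
Applying the same elementary operations to the rows and columns of H produces a congruent diagonal matrix with entries -14, -2, -124/7, 40/31.
That gives 1 positive, 3 negative pivots.
H is indefinite, so the origin is a saddle point.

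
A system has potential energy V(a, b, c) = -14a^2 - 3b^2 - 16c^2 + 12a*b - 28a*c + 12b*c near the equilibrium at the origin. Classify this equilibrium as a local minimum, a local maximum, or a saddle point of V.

The Hessian at the origin is H = [[-28, 12, -28], [12, -6, 12], [-28, 12, -32]].
An LDLᵀ factorisation of H has diagonal entries -28, -6/7, -4.
Counting signs: 3 negative.
H is negative definite, so the origin is a strict local maximum.

local maximum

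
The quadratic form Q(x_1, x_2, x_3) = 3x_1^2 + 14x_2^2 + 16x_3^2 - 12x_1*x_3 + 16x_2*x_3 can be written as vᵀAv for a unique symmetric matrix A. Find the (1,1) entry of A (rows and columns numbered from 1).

3

The coefficient of x_1^2 in Q is 3, and that is exactly A[1,1].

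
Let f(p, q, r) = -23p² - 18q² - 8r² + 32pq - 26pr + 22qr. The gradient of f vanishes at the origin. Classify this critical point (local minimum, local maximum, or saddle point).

The Hessian at the origin is H = [[-46, 32, -26], [32, -36, 22], [-26, 22, -16]].
An LDLᵀ factorisation of H has diagonal entries -46, -316/23, -15/79.
That gives 3 negative pivots.
H is negative definite, so the origin is a strict local maximum.

local maximum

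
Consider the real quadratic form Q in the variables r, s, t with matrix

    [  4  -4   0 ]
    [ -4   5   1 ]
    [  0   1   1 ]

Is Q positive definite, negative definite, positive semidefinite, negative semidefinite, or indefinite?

positive semidefinite

Row-reducing A symmetrically gives the diagonal entries 4, 1, 0.
So there are 2 positive, 1 zero pivots.
Hence Q is positive semidefinite.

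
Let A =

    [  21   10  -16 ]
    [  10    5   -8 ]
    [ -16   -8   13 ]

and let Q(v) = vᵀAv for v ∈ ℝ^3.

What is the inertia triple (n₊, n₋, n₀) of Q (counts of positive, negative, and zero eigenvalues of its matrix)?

(3, 0, 0)

Applying the same elementary operations to the rows and columns of A produces a congruent diagonal matrix with entries 21, 5/21, 1/5.
So there are 3 positive pivots.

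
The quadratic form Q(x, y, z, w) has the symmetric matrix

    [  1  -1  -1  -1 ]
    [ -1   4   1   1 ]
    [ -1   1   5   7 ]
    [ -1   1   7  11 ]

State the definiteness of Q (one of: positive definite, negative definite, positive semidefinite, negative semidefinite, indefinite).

Symmetric row and column elimination reduces A to a congruent diagonal form with pivots 1, 3, 4, 1.
Counting signs: 4 positive.
Hence Q is positive definite.

positive definite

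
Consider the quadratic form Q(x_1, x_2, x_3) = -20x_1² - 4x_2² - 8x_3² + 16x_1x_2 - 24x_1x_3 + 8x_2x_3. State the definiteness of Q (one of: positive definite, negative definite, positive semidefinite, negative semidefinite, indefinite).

The symmetric matrix is A = [[-20, 8, -12], [8, -4, 4], [-12, 4, -8]].
Symmetric row and column elimination reduces A to a congruent diagonal form with pivots -20, -4/5, 0.
So there are 2 negative, 1 zero pivots.
Hence Q is negative semidefinite.

negative semidefinite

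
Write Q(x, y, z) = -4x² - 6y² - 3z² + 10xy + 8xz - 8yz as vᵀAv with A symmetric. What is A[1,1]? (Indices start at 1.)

The coefficient of x² in Q is -4, and that is exactly A[1,1].

-4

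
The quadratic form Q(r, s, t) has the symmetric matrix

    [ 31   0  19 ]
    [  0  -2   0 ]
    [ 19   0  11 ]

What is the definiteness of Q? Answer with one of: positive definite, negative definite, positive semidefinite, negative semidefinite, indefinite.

Applying the same elementary operations to the rows and columns of A produces a congruent diagonal matrix with entries 31, -2, -20/31.
Counting signs: 1 positive, 2 negative.
Hence Q is indefinite.

indefinite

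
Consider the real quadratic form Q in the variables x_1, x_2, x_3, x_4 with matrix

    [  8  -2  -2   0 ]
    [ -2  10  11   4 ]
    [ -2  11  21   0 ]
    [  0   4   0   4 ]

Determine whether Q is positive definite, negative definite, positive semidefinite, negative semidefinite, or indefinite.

positive definite

Congruent diagonalization of A (simultaneous row and column reduction) yields pivots 8, 19/2, 169/19, 20/169.
Counting signs: 4 positive.
Hence Q is positive definite.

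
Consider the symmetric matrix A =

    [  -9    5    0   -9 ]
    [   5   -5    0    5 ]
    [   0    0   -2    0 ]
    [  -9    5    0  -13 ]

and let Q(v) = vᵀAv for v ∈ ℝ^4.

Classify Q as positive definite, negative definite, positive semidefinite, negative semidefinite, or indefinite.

negative definite

An LDLᵀ factorisation of A has diagonal entries -9, -20/9, -2, -4.
So there are 4 negative pivots.
Hence Q is negative definite.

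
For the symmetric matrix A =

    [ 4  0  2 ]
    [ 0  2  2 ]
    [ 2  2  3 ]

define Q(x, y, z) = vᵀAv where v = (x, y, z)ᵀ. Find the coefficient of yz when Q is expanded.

4

The coefficient of yz is A[2,3] + A[3,2] = 2·2 = 4.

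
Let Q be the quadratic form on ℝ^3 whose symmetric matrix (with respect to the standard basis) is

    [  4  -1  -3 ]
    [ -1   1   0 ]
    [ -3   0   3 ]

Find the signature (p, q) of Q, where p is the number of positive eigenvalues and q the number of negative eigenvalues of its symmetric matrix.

Row-reducing A symmetrically gives the diagonal entries 4, 3/4, 0.
So there are 2 positive, 1 zero pivots.

(2, 0)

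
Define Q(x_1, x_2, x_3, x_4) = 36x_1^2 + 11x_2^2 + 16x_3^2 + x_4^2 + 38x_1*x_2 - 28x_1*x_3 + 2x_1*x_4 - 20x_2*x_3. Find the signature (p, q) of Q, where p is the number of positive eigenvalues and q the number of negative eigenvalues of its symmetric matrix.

The symmetric matrix is A = [[36, 19, -14, 1], [19, 11, -10, 0], [-14, -10, 16, 0], [1, 0, 0, 1]].
Congruent diagonalization of A (simultaneous row and column reduction) yields pivots 36, 35/36, 124/35, 12/31.
So there are 4 positive pivots.

(4, 0)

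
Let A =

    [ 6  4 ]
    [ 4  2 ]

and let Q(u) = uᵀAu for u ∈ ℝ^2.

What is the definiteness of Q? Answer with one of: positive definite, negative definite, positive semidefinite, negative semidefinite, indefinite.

indefinite

Congruent diagonalization of A (simultaneous row and column reduction) yields pivots 6, -2/3.
That gives 1 positive, 1 negative pivots.
Hence Q is indefinite.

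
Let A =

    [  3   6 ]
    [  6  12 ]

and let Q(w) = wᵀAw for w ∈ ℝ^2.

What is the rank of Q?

1

Congruent diagonalization of A (simultaneous row and column reduction) yields pivots 3, 0.
Counting signs: 1 positive, 1 zero.
The rank is the number of nonzero pivots: 1.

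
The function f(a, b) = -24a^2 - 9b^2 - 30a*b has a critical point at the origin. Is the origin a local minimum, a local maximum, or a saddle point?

The Hessian at the origin is H = [[-48, -30], [-30, -18]].
det H = -48·-18 − (-30)² = -36 < 0, so H is indefinite.
Therefore the origin is a saddle point.

saddle point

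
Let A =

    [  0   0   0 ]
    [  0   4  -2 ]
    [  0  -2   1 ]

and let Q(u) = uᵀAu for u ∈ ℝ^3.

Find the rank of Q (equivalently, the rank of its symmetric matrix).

Applying the same elementary operations to the rows and columns of A produces a congruent diagonal matrix with entries 0, 4, 0.
Counting signs: 1 positive, 2 zero.
The rank is the number of nonzero pivots: 1.

1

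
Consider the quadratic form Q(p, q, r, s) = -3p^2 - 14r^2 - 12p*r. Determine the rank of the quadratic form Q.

Write A = [[-3, 0, -6, 0], [0, 0, 0, 0], [-6, 0, -14, 0], [0, 0, 0, 0]].
Symmetric row and column elimination reduces A to a congruent diagonal form with pivots -3, 0, -2, 0.
That gives 2 negative, 2 zero pivots.
The rank is the number of nonzero pivots: 2.

2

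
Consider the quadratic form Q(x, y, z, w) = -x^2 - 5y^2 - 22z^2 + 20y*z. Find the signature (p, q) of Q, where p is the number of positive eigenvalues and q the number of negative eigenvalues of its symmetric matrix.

(0, 3)

The associated matrix is A = [[-1, 0, 0, 0], [0, -5, 10, 0], [0, 10, -22, 0], [0, 0, 0, 0]].
Congruent diagonalization of A (simultaneous row and column reduction) yields pivots -1, -5, -2, 0.
That gives 3 negative, 1 zero pivots.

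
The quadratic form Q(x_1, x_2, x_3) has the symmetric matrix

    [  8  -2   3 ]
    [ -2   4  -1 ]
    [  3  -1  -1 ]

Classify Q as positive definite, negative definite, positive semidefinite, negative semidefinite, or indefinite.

Row-reducing A symmetrically gives the diagonal entries 8, 7/2, -15/7.
So there are 2 positive, 1 negative pivots.
Hence Q is indefinite.

indefinite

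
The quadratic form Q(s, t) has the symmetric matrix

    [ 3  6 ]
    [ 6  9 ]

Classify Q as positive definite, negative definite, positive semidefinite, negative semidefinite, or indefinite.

indefinite

Congruent diagonalization of A (simultaneous row and column reduction) yields pivots 3, -3.
That gives 1 positive, 1 negative pivots.
Hence Q is indefinite.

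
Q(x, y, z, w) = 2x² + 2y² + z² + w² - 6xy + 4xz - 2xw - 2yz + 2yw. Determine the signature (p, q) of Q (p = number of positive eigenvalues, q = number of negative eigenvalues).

(2, 1)

The symmetric matrix is A = [[2, -3, 2, -1], [-3, 2, -1, 1], [2, -1, 1, 0], [-1, 1, 0, 1]].
Row-reducing A symmetrically gives the diagonal entries 2, -5/2, 3/5, 0.
Counting signs: 2 positive, 1 negative, 1 zero.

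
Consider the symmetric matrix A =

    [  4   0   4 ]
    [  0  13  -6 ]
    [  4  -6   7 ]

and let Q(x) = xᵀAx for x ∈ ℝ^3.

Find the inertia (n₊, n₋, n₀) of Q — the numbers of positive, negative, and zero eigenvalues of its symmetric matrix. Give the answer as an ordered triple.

(3, 0, 0)

Row-reducing A symmetrically gives the diagonal entries 4, 13, 3/13.
Counting signs: 3 positive.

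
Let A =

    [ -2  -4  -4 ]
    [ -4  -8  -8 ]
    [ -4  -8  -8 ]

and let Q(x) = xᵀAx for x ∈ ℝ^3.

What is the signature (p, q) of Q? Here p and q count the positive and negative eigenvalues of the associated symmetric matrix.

(0, 1)

Applying the same elementary operations to the rows and columns of A produces a congruent diagonal matrix with entries -2, 0, 0.
That gives 1 negative, 2 zero pivots.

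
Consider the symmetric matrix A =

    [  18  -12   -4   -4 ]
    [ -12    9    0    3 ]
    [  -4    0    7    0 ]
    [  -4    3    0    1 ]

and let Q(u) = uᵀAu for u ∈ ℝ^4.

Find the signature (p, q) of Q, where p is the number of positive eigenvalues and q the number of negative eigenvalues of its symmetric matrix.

(2, 1)

Congruent diagonalization of A (simultaneous row and column reduction) yields pivots 18, 1, -1, 0.
Counting signs: 2 positive, 1 negative, 1 zero.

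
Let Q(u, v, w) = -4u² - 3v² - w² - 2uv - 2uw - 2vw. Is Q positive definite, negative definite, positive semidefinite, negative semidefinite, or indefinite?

The symmetric matrix of Q is A = [[-4, -1, -1], [-1, -3, -1], [-1, -1, -1]].
Leading principal minors: Δ_1 = -4, Δ_2 = 11, Δ_3 = -6.
The signs alternate starting with Δ_1 < 0, so by Sylvester's criterion Q is negative definite.

negative definite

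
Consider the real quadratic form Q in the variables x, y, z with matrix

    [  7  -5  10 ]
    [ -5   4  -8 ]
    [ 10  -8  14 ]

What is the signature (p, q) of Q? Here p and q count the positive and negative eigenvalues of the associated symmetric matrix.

Symmetric row and column elimination reduces A to a congruent diagonal form with pivots 7, 3/7, -2.
That gives 2 positive, 1 negative pivots.

(2, 1)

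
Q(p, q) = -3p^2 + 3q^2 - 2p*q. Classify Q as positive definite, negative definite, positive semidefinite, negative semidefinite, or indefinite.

The symmetric matrix of Q is [[-3, -1], [-1, 3]].
For the 2×2 matrix [[-3, -1], [-1, 3]]: det = -3·3 − (-1)² = -10, trace = 0.
det < 0 so the eigenvalues have opposite signs; the form is indefinite.

indefinite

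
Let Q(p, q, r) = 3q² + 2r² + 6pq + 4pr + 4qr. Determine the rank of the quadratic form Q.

3

The symmetric matrix is A = [[0, 3, 2], [3, 3, 2], [2, 2, 2]].
Row reduction of A gives 3 nonzero rows, so rank A = 3.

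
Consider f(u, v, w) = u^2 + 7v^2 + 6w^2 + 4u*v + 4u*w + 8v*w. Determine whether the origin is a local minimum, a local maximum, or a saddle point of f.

local minimum

The Hessian at the origin is H = [[2, 4, 4], [4, 14, 8], [4, 8, 12]].
Row-reducing H symmetrically gives the diagonal entries 2, 6, 4.
So there are 3 positive pivots.
H is positive definite, so the origin is a strict local minimum.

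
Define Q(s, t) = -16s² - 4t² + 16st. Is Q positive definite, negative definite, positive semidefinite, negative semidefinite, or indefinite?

The symmetric matrix of Q is [[-16, 8], [8, -4]].
For the 2×2 matrix [[-16, 8], [8, -4]]: det = -16·-4 − (8)² = 0, trace = -20.
det = 0 so one eigenvalue is zero; the form is semidefinite with the sign of the trace.

negative semidefinite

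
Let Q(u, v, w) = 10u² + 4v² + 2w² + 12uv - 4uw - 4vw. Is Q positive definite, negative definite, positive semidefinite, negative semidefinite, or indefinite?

The associated matrix is A = [[10, 6, -2], [6, 4, -2], [-2, -2, 2]].
Congruent diagonalization of A (simultaneous row and column reduction) yields pivots 10, 2/5, 0.
Counting signs: 2 positive, 1 zero.
Hence Q is positive semidefinite.

positive semidefinite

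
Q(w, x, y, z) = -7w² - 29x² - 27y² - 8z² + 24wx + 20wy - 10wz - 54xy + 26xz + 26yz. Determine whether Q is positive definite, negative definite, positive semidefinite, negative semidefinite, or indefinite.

negative definite

The associated matrix is A = [[-7, 12, 10, -5], [12, -29, -27, 13], [10, -27, -27, 13], [-5, 13, 13, -8]].
Applying the same elementary operations to the rows and columns of A produces a congruent diagonal matrix with entries -7, -59/7, -70/59, -12/7.
Counting signs: 4 negative.
Hence Q is negative definite.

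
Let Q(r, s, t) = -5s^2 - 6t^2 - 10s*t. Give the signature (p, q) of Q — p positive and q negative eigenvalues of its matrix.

(0, 2)

Write A = [[0, 0, 0], [0, -5, -5], [0, -5, -6]].
Congruent diagonalization of A (simultaneous row and column reduction) yields pivots 0, -5, -1.
Counting signs: 2 negative, 1 zero.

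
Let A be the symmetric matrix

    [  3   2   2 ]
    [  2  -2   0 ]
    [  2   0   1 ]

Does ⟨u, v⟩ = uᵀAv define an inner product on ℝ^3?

no

An LDLᵀ factorisation of A has diagonal entries 3, -10/3, 1/5.
Counting signs: 2 positive, 1 negative.
Hence Q is indefinite.
⟨·,·⟩ is an inner product exactly when A is positive definite.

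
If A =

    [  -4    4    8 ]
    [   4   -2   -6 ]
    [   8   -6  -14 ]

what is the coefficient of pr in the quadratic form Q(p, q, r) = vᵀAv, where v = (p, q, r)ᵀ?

The coefficient of pr is A[1,3] + A[3,1] = 2·8 = 16.

16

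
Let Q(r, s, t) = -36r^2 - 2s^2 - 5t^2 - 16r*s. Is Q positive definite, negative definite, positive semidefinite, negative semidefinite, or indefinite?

negative definite

The symmetric matrix of Q is A = [[-36, -8, 0], [-8, -2, 0], [0, 0, -5]].
Leading principal minors: Δ_1 = -36, Δ_2 = 8, Δ_3 = -40.
The signs alternate starting with Δ_1 < 0, so by Sylvester's criterion Q is negative definite.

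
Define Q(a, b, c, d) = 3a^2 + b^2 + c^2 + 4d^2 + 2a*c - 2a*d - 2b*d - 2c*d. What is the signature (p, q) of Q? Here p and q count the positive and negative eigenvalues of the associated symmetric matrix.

Write A = [[3, 0, 1, -1], [0, 1, 0, -1], [1, 0, 1, -1], [-1, -1, -1, 4]].
Congruent diagonalization of A (simultaneous row and column reduction) yields pivots 3, 1, 2/3, 2.
That gives 4 positive pivots.

(4, 0)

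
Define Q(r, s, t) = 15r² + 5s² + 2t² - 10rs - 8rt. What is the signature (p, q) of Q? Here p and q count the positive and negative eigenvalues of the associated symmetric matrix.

(3, 0)

The associated matrix is A = [[15, -5, -4], [-5, 5, 0], [-4, 0, 2]].
Congruent diagonalization of A (simultaneous row and column reduction) yields pivots 15, 10/3, 2/5.
Counting signs: 3 positive.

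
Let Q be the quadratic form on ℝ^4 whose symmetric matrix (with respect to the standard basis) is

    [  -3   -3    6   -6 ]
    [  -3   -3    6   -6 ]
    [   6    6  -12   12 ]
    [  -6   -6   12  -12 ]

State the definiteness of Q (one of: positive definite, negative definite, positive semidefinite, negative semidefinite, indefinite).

negative semidefinite

Applying the same elementary operations to the rows and columns of A produces a congruent diagonal matrix with entries -3, 0, 0, 0.
Counting signs: 1 negative, 3 zero.
Hence Q is negative semidefinite.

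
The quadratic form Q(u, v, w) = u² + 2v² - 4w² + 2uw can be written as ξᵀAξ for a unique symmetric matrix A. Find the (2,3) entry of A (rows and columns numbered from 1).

The coefficient of v·w in Q is 0. For a symmetric A this equals A[2,3] + A[3,2] = 2·A[2,3].
So A[2,3] = 0/2 = 0.

0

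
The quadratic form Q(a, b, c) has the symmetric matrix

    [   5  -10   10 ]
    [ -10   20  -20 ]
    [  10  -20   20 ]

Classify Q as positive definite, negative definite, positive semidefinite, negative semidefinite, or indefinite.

positive semidefinite

Congruent diagonalization of A (simultaneous row and column reduction) yields pivots 5, 0, 0.
Counting signs: 1 positive, 2 zero.
Hence Q is positive semidefinite.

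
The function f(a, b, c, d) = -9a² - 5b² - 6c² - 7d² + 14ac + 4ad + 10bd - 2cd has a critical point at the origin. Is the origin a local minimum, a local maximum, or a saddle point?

local maximum

The Hessian at the origin is H = [[-18, 0, 14, 4], [0, -10, 0, 10], [14, 0, -12, -2], [4, 10, -2, -14]].
Row-reducing H symmetrically gives the diagonal entries -18, -10, -10/9, -2.
Counting signs: 4 negative.
H is negative definite, so the origin is a strict local maximum.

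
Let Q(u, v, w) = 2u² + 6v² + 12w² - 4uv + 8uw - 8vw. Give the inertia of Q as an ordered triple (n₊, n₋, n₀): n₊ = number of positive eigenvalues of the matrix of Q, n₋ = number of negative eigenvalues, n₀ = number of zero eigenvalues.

The symmetric matrix is A = [[2, -2, 4], [-2, 6, -4], [4, -4, 12]].
Row-reducing A symmetrically gives the diagonal entries 2, 4, 4.
So there are 3 positive pivots.

(3, 0, 0)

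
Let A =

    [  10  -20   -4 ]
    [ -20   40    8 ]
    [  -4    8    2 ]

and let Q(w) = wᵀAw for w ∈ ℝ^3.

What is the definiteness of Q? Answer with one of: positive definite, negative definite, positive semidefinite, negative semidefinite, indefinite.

Symmetric row and column elimination reduces A to a congruent diagonal form with pivots 10, 0, 2/5.
That gives 2 positive, 1 zero pivots.
Hence Q is positive semidefinite.

positive semidefinite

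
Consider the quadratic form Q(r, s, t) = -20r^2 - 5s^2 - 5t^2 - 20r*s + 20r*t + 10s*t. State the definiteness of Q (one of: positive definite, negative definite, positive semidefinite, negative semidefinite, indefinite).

The symmetric matrix is A = [[-20, -10, 10], [-10, -5, 5], [10, 5, -5]].
Symmetric row and column elimination reduces A to a congruent diagonal form with pivots -20, 0, 0.
So there are 1 negative, 2 zero pivots.
Hence Q is negative semidefinite.

negative semidefinite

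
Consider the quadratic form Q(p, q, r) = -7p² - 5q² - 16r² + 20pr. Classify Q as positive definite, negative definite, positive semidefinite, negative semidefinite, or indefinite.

negative definite

The symmetric matrix is A = [[-7, 0, 10], [0, -5, 0], [10, 0, -16]].
Applying the same elementary operations to the rows and columns of A produces a congruent diagonal matrix with entries -7, -5, -12/7.
That gives 3 negative pivots.
Hence Q is negative definite.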